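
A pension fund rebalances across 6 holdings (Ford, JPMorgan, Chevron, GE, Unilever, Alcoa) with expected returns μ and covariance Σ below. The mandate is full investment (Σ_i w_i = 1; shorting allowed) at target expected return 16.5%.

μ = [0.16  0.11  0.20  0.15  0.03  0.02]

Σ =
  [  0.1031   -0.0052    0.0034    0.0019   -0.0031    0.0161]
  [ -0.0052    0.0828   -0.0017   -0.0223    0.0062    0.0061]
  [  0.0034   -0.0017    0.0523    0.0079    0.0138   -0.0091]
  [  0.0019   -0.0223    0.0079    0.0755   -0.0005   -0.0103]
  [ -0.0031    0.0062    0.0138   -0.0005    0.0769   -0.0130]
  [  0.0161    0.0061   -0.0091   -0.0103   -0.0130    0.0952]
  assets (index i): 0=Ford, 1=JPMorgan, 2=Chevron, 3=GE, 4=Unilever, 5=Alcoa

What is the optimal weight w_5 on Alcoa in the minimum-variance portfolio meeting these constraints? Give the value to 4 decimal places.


x=Σ⁻¹μ = [1.4288  2.0892  3.6031  2.2411  -0.2882  0.3821]
y=Σ⁻¹𝟙 = [7.9470  15.9028  15.6405  17.9779  11.5774  13.1623]
a=μᵀx=1.514206  b=𝟙ᵀx=9.456186  c=𝟙ᵀy=82.207909  D=ac−b²=35.060247
λ₁=(c·0.165−b)/D = (82.207909·0.165−9.456186)/35.060247 = 0.117173
λ₂=(a−b·0.165)/D = (1.514206−9.456186·0.165)/35.060247 = -0.001314
w* = 0.117173·x + -0.001314·y:
  w_0 = 0.117173·1.4288 + -0.001314·7.9470 = 0.1570  (Ford)
  w_1 = 0.117173·2.0892 + -0.001314·15.9028 = 0.2239  (JPMorgan)
  w_2 = 0.117173·3.6031 + -0.001314·15.6405 = 0.4016  (Chevron)
  w_3 = 0.117173·2.2411 + -0.001314·17.9779 = 0.2390  (GE)
  w_4 = 0.117173·-0.2882 + -0.001314·11.5774 = -0.0490  (Unilever)
  w_5 = 0.117173·0.3821 + -0.001314·13.1623 = 0.0275  (Alcoa)
Σw_i=1.0000  μᵀw=0.1650
σ²=wᵀΣw=λ₁·μ_p+λ₂ = 0.117173·0.165 + -0.001314 = 0.018020 ≈ 0.0180

0.0275


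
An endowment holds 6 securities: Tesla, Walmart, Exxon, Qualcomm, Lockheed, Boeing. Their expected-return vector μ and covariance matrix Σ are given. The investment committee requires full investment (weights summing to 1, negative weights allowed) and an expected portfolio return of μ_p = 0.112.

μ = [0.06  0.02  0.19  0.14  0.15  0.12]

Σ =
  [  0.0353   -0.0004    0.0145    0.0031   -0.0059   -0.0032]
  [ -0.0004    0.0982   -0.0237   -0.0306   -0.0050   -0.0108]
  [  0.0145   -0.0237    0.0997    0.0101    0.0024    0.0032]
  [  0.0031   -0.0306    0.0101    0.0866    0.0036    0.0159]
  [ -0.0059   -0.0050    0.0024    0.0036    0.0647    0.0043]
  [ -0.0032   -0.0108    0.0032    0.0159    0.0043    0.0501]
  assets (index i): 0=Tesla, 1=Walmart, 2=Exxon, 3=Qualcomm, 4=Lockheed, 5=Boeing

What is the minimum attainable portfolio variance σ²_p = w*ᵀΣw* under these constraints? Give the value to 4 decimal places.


p=Σ⁻¹μ = [1.4322  1.4100  1.7717  1.3874  2.2794  2.0415]
q=Σ⁻¹𝟙 = [28.8881  19.0516  8.0914  11.8858  17.2625  20.1416]
a=μᵀp=1.231864  b=𝟙ᵀp=10.322059  c=𝟙ᵀq=105.320984  D=ac−b²=23.196202
λ₁=(c·0.112−b)/D = (105.320984·0.112−10.322059)/23.196202 = 0.063540
λ₂=(a−b·0.112)/D = (1.231864−10.322059·0.112)/23.196202 = 0.003267
w* = 0.063540·p + 0.003267·q:
  w_0 = 0.063540·1.4322 + 0.003267·28.8881 = 0.1854  (Tesla)
  w_1 = 0.063540·1.4100 + 0.003267·19.0516 = 0.1518  (Walmart)
  w_2 = 0.063540·1.7717 + 0.003267·8.0914 = 0.1390  (Exxon)
  w_3 = 0.063540·1.3874 + 0.003267·11.8858 = 0.1270  (Qualcomm)
  w_4 = 0.063540·2.2794 + 0.003267·17.2625 = 0.2012  (Lockheed)
  w_5 = 0.063540·2.0415 + 0.003267·20.1416 = 0.1955  (Boeing)
Σw_i=1.0000  μᵀw=0.1120
σ²=wᵀΣw=λ₁·μ_p+λ₂ = 0.063540·0.112 + 0.003267 = 0.010384 ≈ 0.0104

0.0104


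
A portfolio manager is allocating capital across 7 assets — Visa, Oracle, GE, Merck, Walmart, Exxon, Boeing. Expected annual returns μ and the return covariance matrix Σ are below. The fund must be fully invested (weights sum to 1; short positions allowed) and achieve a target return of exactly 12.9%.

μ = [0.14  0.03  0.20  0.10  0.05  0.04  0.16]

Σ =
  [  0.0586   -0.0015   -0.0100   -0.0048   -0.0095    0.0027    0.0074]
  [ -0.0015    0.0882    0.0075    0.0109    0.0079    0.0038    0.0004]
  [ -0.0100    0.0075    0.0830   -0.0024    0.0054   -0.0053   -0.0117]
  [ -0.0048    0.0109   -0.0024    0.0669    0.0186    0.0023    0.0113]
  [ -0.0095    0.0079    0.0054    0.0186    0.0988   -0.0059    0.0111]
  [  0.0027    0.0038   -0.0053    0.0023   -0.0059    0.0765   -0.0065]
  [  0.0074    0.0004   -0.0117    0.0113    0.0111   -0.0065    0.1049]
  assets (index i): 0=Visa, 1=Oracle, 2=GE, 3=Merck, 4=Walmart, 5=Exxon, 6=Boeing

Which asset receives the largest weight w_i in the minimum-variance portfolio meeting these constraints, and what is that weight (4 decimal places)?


p=Σ⁻¹μ = [2.8361  -0.1126  3.0535  1.4827  0.2142  0.7418  1.5298]
q=Σ⁻¹𝟙 = [20.5074  7.5335  15.7348  11.5054  8.3443  14.0892  8.5632]
a=μᵀp=1.437782  b=𝟙ᵀp=9.745439  c=𝟙ᵀq=86.277846  D=ac−b²=29.075119
λ₁=(c·0.129−b)/D = (86.277846·0.129−9.745439)/29.075119 = 0.047615
λ₂=(a−b·0.129)/D = (1.437782−9.745439·0.129)/29.075119 = 0.006212
w* = 0.047615·p + 0.006212·q:
  w_0 = 0.047615·2.8361 + 0.006212·20.5074 = 0.2624  (Visa)
  w_1 = 0.047615·-0.1126 + 0.006212·7.5335 = 0.0414  (Oracle)
  w_2 = 0.047615·3.0535 + 0.006212·15.7348 = 0.2431  (GE)
  w_3 = 0.047615·1.4827 + 0.006212·11.5054 = 0.1421  (Merck)
  w_4 = 0.047615·0.2142 + 0.006212·8.3443 = 0.0620  (Walmart)
  w_5 = 0.047615·0.7418 + 0.006212·14.0892 = 0.1228  (Exxon)
  w_6 = 0.047615·1.5298 + 0.006212·8.5632 = 0.1260  (Boeing)
Σw_i=1.0000  μᵀw=0.1290
σ²=wᵀΣw=λ₁·μ_p+λ₂ = 0.047615·0.129 + 0.006212 = 0.012354 ≈ 0.0124

Visa (0.2624)


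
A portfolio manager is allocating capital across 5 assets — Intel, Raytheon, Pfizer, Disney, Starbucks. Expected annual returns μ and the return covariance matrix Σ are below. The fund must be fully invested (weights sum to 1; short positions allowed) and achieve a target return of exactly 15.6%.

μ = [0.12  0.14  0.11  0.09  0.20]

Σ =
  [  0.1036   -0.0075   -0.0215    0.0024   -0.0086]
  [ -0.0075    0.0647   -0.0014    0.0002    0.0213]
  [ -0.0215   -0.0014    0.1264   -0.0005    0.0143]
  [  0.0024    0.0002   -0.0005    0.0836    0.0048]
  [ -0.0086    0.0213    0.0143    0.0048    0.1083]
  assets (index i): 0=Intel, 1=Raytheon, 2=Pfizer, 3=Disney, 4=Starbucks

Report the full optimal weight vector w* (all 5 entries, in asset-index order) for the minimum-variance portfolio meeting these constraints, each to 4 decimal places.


0.2252  0.2688  0.0903  0.0157  0.4000

x=Σ⁻¹μ = [1.6009  1.8990  1.0061  0.9502  1.4254]
y=Σ⁻¹𝟙 = [12.9705  15.3359  9.7140  11.2970  5.4640]
a=μᵀx=0.939234  b=𝟙ᵀx=6.881579  c=𝟙ᵀy=54.781569  D=ac−b²=4.096562
λ₁=(c·0.156−b)/D = (54.781569·0.156−6.881579)/4.096562 = 0.406279
λ₂=(a−b·0.156)/D = (0.939234−6.881579·0.156)/4.096562 = -0.032782
w* = 0.406279·x + -0.032782·y:
  w_0 = 0.406279·1.6009 + -0.032782·12.9705 = 0.2252  (Intel)
  w_1 = 0.406279·1.8990 + -0.032782·15.3359 = 0.2688  (Raytheon)
  w_2 = 0.406279·1.0061 + -0.032782·9.7140 = 0.0903  (Pfizer)
  w_3 = 0.406279·0.9502 + -0.032782·11.2970 = 0.0157  (Disney)
  w_4 = 0.406279·1.4254 + -0.032782·5.4640 = 0.4000  (Starbucks)
Σw_i=1.0000  μᵀw=0.1560
σ²=wᵀΣw=λ₁·μ_p+λ₂ = 0.406279·0.156 + -0.032782 = 0.030598 ≈ 0.0306


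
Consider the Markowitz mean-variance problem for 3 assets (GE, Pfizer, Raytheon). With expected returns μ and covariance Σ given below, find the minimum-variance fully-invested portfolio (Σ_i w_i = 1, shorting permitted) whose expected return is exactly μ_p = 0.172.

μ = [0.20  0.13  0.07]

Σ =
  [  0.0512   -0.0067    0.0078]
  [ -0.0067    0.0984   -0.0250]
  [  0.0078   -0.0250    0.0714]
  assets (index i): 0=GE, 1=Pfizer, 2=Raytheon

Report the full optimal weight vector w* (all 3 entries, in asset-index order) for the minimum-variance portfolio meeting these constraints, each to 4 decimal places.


g=Σ⁻¹μ = [3.9702  1.8993  1.2117]
h=Σ⁻¹𝟙 = [18.9454  15.8995  17.5030]
a=μᵀg=1.125770  b=𝟙ᵀg=7.081216  c=𝟙ᵀh=52.347837  D=ac−b²=8.788002
λ₁=(c·0.172−b)/D = (52.347837·0.172−7.081216)/8.788002 = 0.218777
λ₂=(a−b·0.172)/D = (1.125770−7.081216·0.172)/8.788002 = -0.010491
w* = 0.218777·g + -0.010491·h:
  w_0 = 0.218777·3.9702 + -0.010491·18.9454 = 0.6698  (GE)
  w_1 = 0.218777·1.8993 + -0.010491·15.8995 = 0.2487  (Pfizer)
  w_2 = 0.218777·1.2117 + -0.010491·17.5030 = 0.0815  (Raytheon)
Σw_i=1.0000  μᵀw=0.1720
σ²=wᵀΣw=λ₁·μ_p+λ₂ = 0.218777·0.172 + -0.010491 = 0.027138 ≈ 0.0271

0.6698  0.2487  0.0815


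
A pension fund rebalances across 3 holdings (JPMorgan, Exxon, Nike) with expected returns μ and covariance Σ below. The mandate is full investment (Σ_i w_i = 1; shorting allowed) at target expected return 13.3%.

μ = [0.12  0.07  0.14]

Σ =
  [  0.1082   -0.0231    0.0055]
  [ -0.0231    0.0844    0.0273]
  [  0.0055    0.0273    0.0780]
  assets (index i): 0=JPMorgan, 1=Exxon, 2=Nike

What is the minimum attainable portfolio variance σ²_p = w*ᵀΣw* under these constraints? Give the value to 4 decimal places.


0.0487

u=Σ⁻¹μ = [1.1780  0.6745  1.4757]
v=Σ⁻¹𝟙 = [11.5322  12.5405  7.6182]
a=μᵀu=0.395181  b=𝟙ᵀu=3.328244  c=𝟙ᵀv=31.690883  D=ac−b²=1.446421
λ₁=(c·0.133−b)/D = (31.690883·0.133−3.328244)/1.446421 = 0.612991
λ₂=(a−b·0.133)/D = (0.395181−3.328244·0.133)/1.446421 = -0.032823
w* = 0.612991·u + -0.032823·v:
  w_0 = 0.612991·1.1780 + -0.032823·11.5322 = 0.3436  (JPMorgan)
  w_1 = 0.612991·0.6745 + -0.032823·12.5405 = 0.0018  (Exxon)
  w_2 = 0.612991·1.4757 + -0.032823·7.6182 = 0.6546  (Nike)
Σw_i=1.0000  μᵀw=0.1330
σ²=wᵀΣw=λ₁·μ_p+λ₂ = 0.612991·0.133 + -0.032823 = 0.048705 ≈ 0.0487


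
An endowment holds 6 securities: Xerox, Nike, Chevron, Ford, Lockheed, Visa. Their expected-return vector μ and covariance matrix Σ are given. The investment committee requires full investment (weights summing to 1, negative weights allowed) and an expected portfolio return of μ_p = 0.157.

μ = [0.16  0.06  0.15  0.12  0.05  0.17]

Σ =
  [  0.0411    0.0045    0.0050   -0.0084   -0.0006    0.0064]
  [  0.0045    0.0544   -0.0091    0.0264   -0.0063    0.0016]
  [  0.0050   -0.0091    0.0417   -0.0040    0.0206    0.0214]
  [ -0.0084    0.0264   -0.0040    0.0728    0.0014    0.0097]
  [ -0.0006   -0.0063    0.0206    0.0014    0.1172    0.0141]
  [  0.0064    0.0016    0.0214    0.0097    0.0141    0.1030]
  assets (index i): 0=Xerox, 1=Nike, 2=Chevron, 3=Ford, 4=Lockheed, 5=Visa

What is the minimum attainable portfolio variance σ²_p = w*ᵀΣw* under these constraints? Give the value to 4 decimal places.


0.0173

p=Σ⁻¹μ = [3.8099  0.2675  3.2020  2.0942  -0.1964  0.5740]
q=Σ⁻¹𝟙 = [22.1656  15.1596  22.3459  11.7058  5.1960  1.6395]
a=μᵀp=1.444992  b=𝟙ᵀp=9.751173  c=𝟙ᵀq=78.212426  D=ac−b²=17.930953
λ₁=(c·0.157−b)/D = (78.212426·0.157−9.751173)/17.930953 = 0.140995
λ₂=(a−b·0.157)/D = (1.444992−9.751173·0.157)/17.930953 = -0.004793
w* = 0.140995·p + -0.004793·q:
  w_0 = 0.140995·3.8099 + -0.004793·22.1656 = 0.4309  (Xerox)
  w_1 = 0.140995·0.2675 + -0.004793·15.1596 = -0.0349  (Nike)
  w_2 = 0.140995·3.2020 + -0.004793·22.3459 = 0.3444  (Chevron)
  w_3 = 0.140995·2.0942 + -0.004793·11.7058 = 0.2392  (Ford)
  w_4 = 0.140995·-0.1964 + -0.004793·5.1960 = -0.0526  (Lockheed)
  w_5 = 0.140995·0.5740 + -0.004793·1.6395 = 0.0731  (Visa)
Σw_i=1.0000  μᵀw=0.1570
σ²=wᵀΣw=λ₁·μ_p+λ₂ = 0.140995·0.157 + -0.004793 = 0.017343 ≈ 0.0173


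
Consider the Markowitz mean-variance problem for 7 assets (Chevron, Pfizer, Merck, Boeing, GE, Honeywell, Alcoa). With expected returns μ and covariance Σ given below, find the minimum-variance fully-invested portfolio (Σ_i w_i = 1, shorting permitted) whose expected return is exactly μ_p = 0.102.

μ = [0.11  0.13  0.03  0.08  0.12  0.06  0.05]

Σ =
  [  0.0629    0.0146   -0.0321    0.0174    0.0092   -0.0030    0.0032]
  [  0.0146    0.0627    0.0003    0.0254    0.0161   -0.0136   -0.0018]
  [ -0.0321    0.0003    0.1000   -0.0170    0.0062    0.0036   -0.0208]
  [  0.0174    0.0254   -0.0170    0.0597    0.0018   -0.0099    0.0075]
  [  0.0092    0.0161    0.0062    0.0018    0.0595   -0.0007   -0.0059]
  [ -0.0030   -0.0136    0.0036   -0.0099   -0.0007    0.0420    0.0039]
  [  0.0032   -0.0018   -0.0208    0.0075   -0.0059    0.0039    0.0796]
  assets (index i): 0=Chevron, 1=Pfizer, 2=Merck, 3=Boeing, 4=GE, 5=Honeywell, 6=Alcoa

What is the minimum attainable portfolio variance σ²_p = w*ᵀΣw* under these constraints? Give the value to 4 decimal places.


0.0150

u=Σ⁻¹μ = [1.5174  1.5606  0.9031  0.6986  1.3455  2.0804  0.7704]
v=Σ⁻¹𝟙 = [18.7490  9.0558  20.1151  15.7123  10.7297  28.8305  15.1724]
a=μᵀu=0.777583  b=𝟙ᵀu=8.876081  c=𝟙ᵀv=118.364648  D=ac−b²=13.253569
λ₁=(c·0.102−b)/D = (118.364648·0.102−8.876081)/13.253569 = 0.241227
λ₂=(a−b·0.102)/D = (0.777583−8.876081·0.102)/13.253569 = -0.009641
w* = 0.241227·u + -0.009641·v:
  w_0 = 0.241227·1.5174 + -0.009641·18.7490 = 0.1853  (Chevron)
  w_1 = 0.241227·1.5606 + -0.009641·9.0558 = 0.2891  (Pfizer)
  w_2 = 0.241227·0.9031 + -0.009641·20.1151 = 0.0239  (Merck)
  w_3 = 0.241227·0.6986 + -0.009641·15.7123 = 0.0170  (Boeing)
  w_4 = 0.241227·1.3455 + -0.009641·10.7297 = 0.2211  (GE)
  w_5 = 0.241227·2.0804 + -0.009641·28.8305 = 0.2239  (Honeywell)
  w_6 = 0.241227·0.7704 + -0.009641·15.1724 = 0.0396  (Alcoa)
Σw_i=1.0000  μᵀw=0.1020
σ²=wᵀΣw=λ₁·μ_p+λ₂ = 0.241227·0.102 + -0.009641 = 0.014964 ≈ 0.0150


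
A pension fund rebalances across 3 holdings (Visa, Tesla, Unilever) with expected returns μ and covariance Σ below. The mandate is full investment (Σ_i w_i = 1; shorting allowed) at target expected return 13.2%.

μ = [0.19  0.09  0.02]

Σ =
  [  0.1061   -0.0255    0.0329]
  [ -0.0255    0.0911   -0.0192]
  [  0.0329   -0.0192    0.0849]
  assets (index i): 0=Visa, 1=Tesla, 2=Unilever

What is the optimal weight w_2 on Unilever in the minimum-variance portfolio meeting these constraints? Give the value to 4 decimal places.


0.0841

x=Σ⁻¹μ = [2.2539  1.5587  -0.2853]
y=Σ⁻¹𝟙 = [9.6853  16.1491  11.6774]
a=μᵀx=0.562805  b=𝟙ᵀx=3.527182  c=𝟙ᵀy=37.511882  D=ac−b²=8.670876
λ₁=(c·0.132−b)/D = (37.511882·0.132−3.527182)/8.670876 = 0.164273
λ₂=(a−b·0.132)/D = (0.562805−3.527182·0.132)/8.670876 = 0.011212
w* = 0.164273·x + 0.011212·y:
  w_0 = 0.164273·2.2539 + 0.011212·9.6853 = 0.4788  (Visa)
  w_1 = 0.164273·1.5587 + 0.011212·16.1491 = 0.4371  (Tesla)
  w_2 = 0.164273·-0.2853 + 0.011212·11.6774 = 0.0841  (Unilever)
Σw_i=1.0000  μᵀw=0.1320
σ²=wᵀΣw=λ₁·μ_p+λ₂ = 0.164273·0.132 + 0.011212 = 0.032896 ≈ 0.0329


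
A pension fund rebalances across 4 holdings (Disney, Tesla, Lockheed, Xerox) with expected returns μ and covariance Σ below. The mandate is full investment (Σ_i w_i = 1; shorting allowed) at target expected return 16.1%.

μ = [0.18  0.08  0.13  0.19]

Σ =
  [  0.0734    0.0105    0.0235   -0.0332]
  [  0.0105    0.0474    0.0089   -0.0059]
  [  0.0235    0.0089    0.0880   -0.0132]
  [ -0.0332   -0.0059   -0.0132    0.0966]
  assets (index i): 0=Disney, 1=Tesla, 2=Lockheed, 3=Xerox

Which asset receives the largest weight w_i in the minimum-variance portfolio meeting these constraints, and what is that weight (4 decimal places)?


Disney (0.3627)

g=Σ⁻¹μ = [3.5156  1.1546  0.9275  3.3724]
h=Σ⁻¹𝟙 = [16.8097  18.1908  7.7805  18.3034]
a=μᵀg=1.486505  b=𝟙ᵀg=8.970105  c=𝟙ᵀh=61.084284  D=ac−b²=10.339290
λ₁=(c·0.161−b)/D = (61.084284·0.161−8.970105)/10.339290 = 0.083610
λ₂=(a−b·0.161)/D = (1.486505−8.970105·0.161)/10.339290 = 0.004093
w* = 0.083610·g + 0.004093·h:
  w_0 = 0.083610·3.5156 + 0.004093·16.8097 = 0.3627  (Disney)
  w_1 = 0.083610·1.1546 + 0.004093·18.1908 = 0.1710  (Tesla)
  w_2 = 0.083610·0.9275 + 0.004093·7.7805 = 0.1094  (Lockheed)
  w_3 = 0.083610·3.3724 + 0.004093·18.3034 = 0.3569  (Xerox)
Σw_i=1.0000  μᵀw=0.1610
σ²=wᵀΣw=λ₁·μ_p+λ₂ = 0.083610·0.161 + 0.004093 = 0.017554 ≈ 0.0176


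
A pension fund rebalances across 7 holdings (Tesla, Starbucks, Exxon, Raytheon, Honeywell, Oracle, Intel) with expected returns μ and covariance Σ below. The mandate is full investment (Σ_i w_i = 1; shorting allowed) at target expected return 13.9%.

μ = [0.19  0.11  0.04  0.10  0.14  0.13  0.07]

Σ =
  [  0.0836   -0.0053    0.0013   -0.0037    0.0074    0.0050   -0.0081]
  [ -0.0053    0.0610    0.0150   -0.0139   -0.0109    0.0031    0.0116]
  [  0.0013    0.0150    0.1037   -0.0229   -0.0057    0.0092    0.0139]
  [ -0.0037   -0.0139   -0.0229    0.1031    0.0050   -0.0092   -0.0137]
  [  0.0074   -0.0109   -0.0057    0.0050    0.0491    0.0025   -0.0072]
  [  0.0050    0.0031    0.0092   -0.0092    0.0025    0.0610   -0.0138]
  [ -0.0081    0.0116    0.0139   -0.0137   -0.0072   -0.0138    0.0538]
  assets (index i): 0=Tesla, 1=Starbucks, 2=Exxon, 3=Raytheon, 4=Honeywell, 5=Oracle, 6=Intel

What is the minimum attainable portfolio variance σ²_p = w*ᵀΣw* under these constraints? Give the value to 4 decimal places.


g=Σ⁻¹μ = [2.3323  2.3289  -0.0000  1.8038  3.0957  2.5740  2.6840]
h=Σ⁻¹𝟙 = [13.1381  17.9744  6.5743  18.6020  24.3277  21.6777  28.5444]
a=μᵀg=1.835589  b=𝟙ᵀg=14.818666  c=𝟙ᵀh=130.838501  D=ac−b²=20.572899
λ₁=(c·0.139−b)/D = (130.838501·0.139−14.818666)/20.572899 = 0.163705
λ₂=(a−b·0.139)/D = (1.835589−14.818666·0.139)/20.572899 = -0.010898
w* = 0.163705·g + -0.010898·h:
  w_0 = 0.163705·2.3323 + -0.010898·13.1381 = 0.2386  (Tesla)
  w_1 = 0.163705·2.3289 + -0.010898·17.9744 = 0.1854  (Starbucks)
  w_2 = 0.163705·-0.0000 + -0.010898·6.5743 = -0.0716  (Exxon)
  w_3 = 0.163705·1.8038 + -0.010898·18.6020 = 0.0926  (Raytheon)
  w_4 = 0.163705·3.0957 + -0.010898·24.3277 = 0.2416  (Honeywell)
  w_5 = 0.163705·2.5740 + -0.010898·21.6777 = 0.1851  (Oracle)
  w_6 = 0.163705·2.6840 + -0.010898·28.5444 = 0.1283  (Intel)
Σw_i=1.0000  μᵀw=0.1390
σ²=wᵀΣw=λ₁·μ_p+λ₂ = 0.163705·0.139 + -0.010898 = 0.011857 ≈ 0.0119

0.0119


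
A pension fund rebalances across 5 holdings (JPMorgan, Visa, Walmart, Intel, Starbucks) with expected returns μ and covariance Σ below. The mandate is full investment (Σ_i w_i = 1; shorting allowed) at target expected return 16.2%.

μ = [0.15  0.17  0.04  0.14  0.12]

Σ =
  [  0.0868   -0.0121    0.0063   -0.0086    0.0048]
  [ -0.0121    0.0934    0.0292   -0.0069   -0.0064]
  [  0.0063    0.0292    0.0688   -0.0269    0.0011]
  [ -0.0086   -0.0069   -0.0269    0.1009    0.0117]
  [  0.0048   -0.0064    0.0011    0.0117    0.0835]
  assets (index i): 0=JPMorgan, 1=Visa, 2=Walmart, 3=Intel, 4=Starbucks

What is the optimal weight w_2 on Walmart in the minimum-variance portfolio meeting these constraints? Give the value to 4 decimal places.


-0.1069

p=Σ⁻¹μ = [2.1343  2.2976  0.0090  1.5818  1.2688]
q=Σ⁻¹𝟙 = [12.6505  9.4321  14.8748  14.4693  9.7484]
a=μᵀp=1.084809  b=𝟙ᵀp=7.291518  c=𝟙ᵀq=61.175000  D=ac−b²=13.196956
λ₁=(c·0.162−b)/D = (61.175000·0.162−7.291518)/13.196956 = 0.198442
λ₂=(a−b·0.162)/D = (1.084809−7.291518·0.162)/13.196956 = -0.007306
w* = 0.198442·p + -0.007306·q:
  w_0 = 0.198442·2.1343 + -0.007306·12.6505 = 0.3311  (JPMorgan)
  w_1 = 0.198442·2.2976 + -0.007306·9.4321 = 0.3870  (Visa)
  w_2 = 0.198442·0.0090 + -0.007306·14.8748 = -0.1069  (Walmart)
  w_3 = 0.198442·1.5818 + -0.007306·14.4693 = 0.2082  (Intel)
  w_4 = 0.198442·1.2688 + -0.007306·9.7484 = 0.1806  (Starbucks)
Σw_i=1.0000  μᵀw=0.1620
σ²=wᵀΣw=λ₁·μ_p+λ₂ = 0.198442·0.162 + -0.007306 = 0.024842 ≈ 0.0248


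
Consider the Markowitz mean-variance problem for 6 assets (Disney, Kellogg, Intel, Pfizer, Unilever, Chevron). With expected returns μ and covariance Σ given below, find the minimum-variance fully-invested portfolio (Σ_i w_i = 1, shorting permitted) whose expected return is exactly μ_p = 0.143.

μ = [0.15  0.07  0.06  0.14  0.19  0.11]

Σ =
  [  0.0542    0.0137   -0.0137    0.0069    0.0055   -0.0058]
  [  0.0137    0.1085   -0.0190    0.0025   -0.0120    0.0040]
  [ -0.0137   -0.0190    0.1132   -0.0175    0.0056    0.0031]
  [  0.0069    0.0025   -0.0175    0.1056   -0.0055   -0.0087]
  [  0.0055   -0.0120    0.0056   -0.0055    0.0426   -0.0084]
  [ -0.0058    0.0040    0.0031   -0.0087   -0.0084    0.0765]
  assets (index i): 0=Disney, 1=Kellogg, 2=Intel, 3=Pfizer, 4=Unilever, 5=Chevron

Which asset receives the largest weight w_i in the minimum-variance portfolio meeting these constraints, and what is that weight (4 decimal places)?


u=Σ⁻¹μ = [2.2760  0.9474  0.9270  1.7549  4.9855  2.2704]
v=Σ⁻¹𝟙 = [16.1401  11.5930  12.8951  13.2081  28.1685  17.7620]
a=μᵀu=1.906016  b=𝟙ᵀu=13.161194  c=𝟙ᵀv=99.766733  D=ac−b²=16.939995
λ₁=(c·0.143−b)/D = (99.766733·0.143−13.161194)/16.939995 = 0.065257
λ₂=(a−b·0.143)/D = (1.906016−13.161194·0.143)/16.939995 = 0.001415
w* = 0.065257·u + 0.001415·v:
  w_0 = 0.065257·2.2760 + 0.001415·16.1401 = 0.1714  (Disney)
  w_1 = 0.065257·0.9474 + 0.001415·11.5930 = 0.0782  (Kellogg)
  w_2 = 0.065257·0.9270 + 0.001415·12.8951 = 0.0787  (Intel)
  w_3 = 0.065257·1.7549 + 0.001415·13.2081 = 0.1332  (Pfizer)
  w_4 = 0.065257·4.9855 + 0.001415·28.1685 = 0.3652  (Unilever)
  w_5 = 0.065257·2.2704 + 0.001415·17.7620 = 0.1733  (Chevron)
Σw_i=1.0000  μᵀw=0.1430
σ²=wᵀΣw=λ₁·μ_p+λ₂ = 0.065257·0.143 + 0.001415 = 0.010746 ≈ 0.0107

Unilever (0.3652)


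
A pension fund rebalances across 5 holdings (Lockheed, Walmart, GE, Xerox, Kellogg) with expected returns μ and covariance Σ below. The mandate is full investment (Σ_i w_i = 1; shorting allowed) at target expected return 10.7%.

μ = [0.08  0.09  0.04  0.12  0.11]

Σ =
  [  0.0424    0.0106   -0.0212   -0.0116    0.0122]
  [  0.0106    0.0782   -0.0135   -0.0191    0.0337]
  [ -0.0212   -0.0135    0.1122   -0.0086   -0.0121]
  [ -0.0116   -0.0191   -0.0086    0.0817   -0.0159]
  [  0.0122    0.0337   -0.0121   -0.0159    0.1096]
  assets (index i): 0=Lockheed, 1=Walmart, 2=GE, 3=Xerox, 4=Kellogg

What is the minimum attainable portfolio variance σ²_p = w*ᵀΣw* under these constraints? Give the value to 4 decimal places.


x=Σ⁻¹μ = [2.6438  1.2554  1.2817  2.4317  0.8176]
y=Σ⁻¹𝟙 = [34.4697  14.5689  19.7032  23.8683  6.4454]
a=μᵀx=0.757491  b=𝟙ᵀx=8.430098  c=𝟙ᵀy=99.055514  D=ac−b²=3.967114
λ₁=(c·0.107−b)/D = (99.055514·0.107−8.430098)/3.967114 = 0.546705
λ₂=(a−b·0.107)/D = (0.757491−8.430098·0.107)/3.967114 = -0.036432
w* = 0.546705·x + -0.036432·y:
  w_0 = 0.546705·2.6438 + -0.036432·34.4697 = 0.1896  (Lockheed)
  w_1 = 0.546705·1.2554 + -0.036432·14.5689 = 0.1555  (Walmart)
  w_2 = 0.546705·1.2817 + -0.036432·19.7032 = -0.0171  (GE)
  w_3 = 0.546705·2.4317 + -0.036432·23.8683 = 0.4598  (Xerox)
  w_4 = 0.546705·0.8176 + -0.036432·6.4454 = 0.2122  (Kellogg)
Σw_i=1.0000  μᵀw=0.1070
σ²=wᵀΣw=λ₁·μ_p+λ₂ = 0.546705·0.107 + -0.036432 = 0.022066 ≈ 0.0221

0.0221


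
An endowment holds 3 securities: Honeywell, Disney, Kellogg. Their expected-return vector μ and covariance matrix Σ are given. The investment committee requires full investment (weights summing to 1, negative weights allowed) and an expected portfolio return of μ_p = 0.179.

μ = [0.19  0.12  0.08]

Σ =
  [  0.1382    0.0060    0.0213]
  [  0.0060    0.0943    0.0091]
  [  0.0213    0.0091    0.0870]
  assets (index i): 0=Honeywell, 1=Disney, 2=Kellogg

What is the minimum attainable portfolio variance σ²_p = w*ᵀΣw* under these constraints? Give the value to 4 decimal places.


0.0934

p=Σ⁻¹μ = [1.2490  1.1454  0.4940]
q=Σ⁻¹𝟙 = [5.4127  9.3734  9.1886]
a=μᵀp=0.414267  b=𝟙ᵀp=2.888315  c=𝟙ᵀq=23.974732  D=ac−b²=1.589574
λ₁=(c·0.179−b)/D = (23.974732·0.179−2.888315)/1.589574 = 0.882728
λ₂=(a−b·0.179)/D = (0.414267−2.888315·0.179)/1.589574 = -0.064635
w* = 0.882728·p + -0.064635·q:
  w_0 = 0.882728·1.2490 + -0.064635·5.4127 = 0.7526  (Honeywell)
  w_1 = 0.882728·1.1454 + -0.064635·9.3734 = 0.4052  (Disney)
  w_2 = 0.882728·0.4940 + -0.064635·9.1886 = -0.1579  (Kellogg)
Σw_i=1.0000  μᵀw=0.1790
σ²=wᵀΣw=λ₁·μ_p+λ₂ = 0.882728·0.179 + -0.064635 = 0.093374 ≈ 0.0934


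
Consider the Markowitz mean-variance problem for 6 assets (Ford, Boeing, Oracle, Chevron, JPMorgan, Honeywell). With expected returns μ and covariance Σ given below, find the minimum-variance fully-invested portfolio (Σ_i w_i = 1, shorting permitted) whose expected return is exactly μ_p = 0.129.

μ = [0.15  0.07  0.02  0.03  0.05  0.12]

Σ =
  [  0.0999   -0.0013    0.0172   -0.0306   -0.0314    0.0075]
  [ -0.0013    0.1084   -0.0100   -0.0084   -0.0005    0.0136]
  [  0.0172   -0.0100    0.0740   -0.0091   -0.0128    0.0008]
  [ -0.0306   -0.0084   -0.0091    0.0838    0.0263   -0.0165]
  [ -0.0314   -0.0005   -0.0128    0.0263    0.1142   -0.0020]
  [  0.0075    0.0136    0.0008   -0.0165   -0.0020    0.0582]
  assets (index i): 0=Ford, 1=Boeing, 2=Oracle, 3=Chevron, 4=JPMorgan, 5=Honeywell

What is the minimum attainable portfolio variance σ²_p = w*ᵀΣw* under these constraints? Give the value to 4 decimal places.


p=Σ⁻¹μ = [1.9603  0.5278  0.1522  1.3254  0.7275  2.0846]
q=Σ⁻¹𝟙 = [15.7171  10.1298  15.3806  20.8073  10.3843  18.8340]
a=μᵀp=0.660318  b=𝟙ᵀp=6.777781  c=𝟙ᵀq=91.253099  D=ac−b²=14.317776
λ₁=(c·0.129−b)/D = (91.253099·0.129−6.777781)/14.317776 = 0.348788
λ₂=(a−b·0.129)/D = (0.660318−6.777781·0.129)/14.317776 = -0.014948
w* = 0.348788·p + -0.014948·q:
  w_0 = 0.348788·1.9603 + -0.014948·15.7171 = 0.4488  (Ford)
  w_1 = 0.348788·0.5278 + -0.014948·10.1298 = 0.0327  (Boeing)
  w_2 = 0.348788·0.1522 + -0.014948·15.3806 = -0.1768  (Oracle)
  w_3 = 0.348788·1.3254 + -0.014948·20.8073 = 0.1513  (Chevron)
  w_4 = 0.348788·0.7275 + -0.014948·10.3843 = 0.0985  (JPMorgan)
  w_5 = 0.348788·2.0846 + -0.014948·18.8340 = 0.4455  (Honeywell)
Σw_i=1.0000  μᵀw=0.1290
σ²=wᵀΣw=λ₁·μ_p+λ₂ = 0.348788·0.129 + -0.014948 = 0.030046 ≈ 0.0300

0.0300


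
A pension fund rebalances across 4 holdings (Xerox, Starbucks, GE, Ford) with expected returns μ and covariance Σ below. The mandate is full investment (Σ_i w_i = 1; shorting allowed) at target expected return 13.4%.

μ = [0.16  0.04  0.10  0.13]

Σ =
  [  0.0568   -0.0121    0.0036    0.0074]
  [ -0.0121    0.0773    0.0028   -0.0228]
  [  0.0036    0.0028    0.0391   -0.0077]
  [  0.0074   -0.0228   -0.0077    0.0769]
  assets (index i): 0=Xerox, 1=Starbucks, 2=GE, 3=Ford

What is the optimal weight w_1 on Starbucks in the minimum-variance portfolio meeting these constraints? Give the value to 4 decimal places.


x=Σ⁻¹μ = [2.6864  1.4715  2.6245  2.1311]
y=Σ⁻¹𝟙 = [17.7204  20.6743  26.4165  20.0735]
a=μᵀx=1.028170  b=𝟙ᵀx=8.913431  c=𝟙ᵀy=84.884652  D=ac−b²=7.826580
λ₁=(c·0.134−b)/D = (84.884652·0.134−8.913431)/7.826580 = 0.314456
λ₂=(a−b·0.134)/D = (1.028170−8.913431·0.134)/7.826580 = -0.021239
w* = 0.314456·x + -0.021239·y:
  w_0 = 0.314456·2.6864 + -0.021239·17.7204 = 0.4684  (Xerox)
  w_1 = 0.314456·1.4715 + -0.021239·20.6743 = 0.0236  (Starbucks)
  w_2 = 0.314456·2.6245 + -0.021239·26.4165 = 0.2642  (GE)
  w_3 = 0.314456·2.1311 + -0.021239·20.0735 = 0.2438  (Ford)
Σw_i=1.0000  μᵀw=0.1340
σ²=wᵀΣw=λ₁·μ_p+λ₂ = 0.314456·0.134 + -0.021239 = 0.020898 ≈ 0.0209

0.0236


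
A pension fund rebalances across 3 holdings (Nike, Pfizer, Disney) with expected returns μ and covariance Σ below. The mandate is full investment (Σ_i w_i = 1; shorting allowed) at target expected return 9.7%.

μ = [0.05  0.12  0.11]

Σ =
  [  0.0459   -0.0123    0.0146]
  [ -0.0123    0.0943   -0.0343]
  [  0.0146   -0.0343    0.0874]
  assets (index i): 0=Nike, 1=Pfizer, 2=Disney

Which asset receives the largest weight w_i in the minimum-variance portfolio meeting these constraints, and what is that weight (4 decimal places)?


Pfizer (0.3846)

p=Σ⁻¹μ = [1.0456  2.1034  1.9094]
q=Σ⁻¹𝟙 = [22.0403  19.0163  15.2228]
a=μᵀp=0.514728  b=𝟙ᵀp=5.058474  c=𝟙ᵀq=56.279334  D=ac−b²=3.380382
λ₁=(c·0.097−b)/D = (56.279334·0.097−5.058474)/3.380382 = 0.118514
λ₂=(a−b·0.097)/D = (0.514728−5.058474·0.097)/3.380382 = 0.007116
w* = 0.118514·p + 0.007116·q:
  w_0 = 0.118514·1.0456 + 0.007116·22.0403 = 0.2808  (Nike)
  w_1 = 0.118514·2.1034 + 0.007116·19.0163 = 0.3846  (Pfizer)
  w_2 = 0.118514·1.9094 + 0.007116·15.2228 = 0.3346  (Disney)
Σw_i=1.0000  μᵀw=0.0970
σ²=wᵀΣw=λ₁·μ_p+λ₂ = 0.118514·0.097 + 0.007116 = 0.018612 ≈ 0.0186


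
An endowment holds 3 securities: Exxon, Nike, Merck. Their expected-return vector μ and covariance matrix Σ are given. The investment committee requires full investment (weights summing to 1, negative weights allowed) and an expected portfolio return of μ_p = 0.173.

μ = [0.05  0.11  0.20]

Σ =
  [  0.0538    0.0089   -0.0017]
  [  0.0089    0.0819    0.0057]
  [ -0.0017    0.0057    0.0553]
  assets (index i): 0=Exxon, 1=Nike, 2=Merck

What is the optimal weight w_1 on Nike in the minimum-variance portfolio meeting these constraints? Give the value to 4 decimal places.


g=Σ⁻¹μ = [0.8756  1.0016  3.5403]
h=Σ⁻¹𝟙 = [17.6475  9.0610  17.6917]
a=μᵀg=0.862013  b=𝟙ᵀg=5.417429  c=𝟙ᵀh=44.400180  D=ac−b²=8.924982
λ₁=(c·0.173−b)/D = (44.400180·0.173−5.417429)/8.924982 = 0.253648
λ₂=(a−b·0.173)/D = (0.862013−5.417429·0.173)/8.924982 = -0.008426
w* = 0.253648·g + -0.008426·h:
  w_0 = 0.253648·0.8756 + -0.008426·17.6475 = 0.0734  (Exxon)
  w_1 = 0.253648·1.0016 + -0.008426·9.0610 = 0.1777  (Nike)
  w_2 = 0.253648·3.5403 + -0.008426·17.6917 = 0.7489  (Merck)
Σw_i=1.0000  μᵀw=0.1730
σ²=wᵀΣw=λ₁·μ_p+λ₂ = 0.253648·0.173 + -0.008426 = 0.035455 ≈ 0.0355

0.1777


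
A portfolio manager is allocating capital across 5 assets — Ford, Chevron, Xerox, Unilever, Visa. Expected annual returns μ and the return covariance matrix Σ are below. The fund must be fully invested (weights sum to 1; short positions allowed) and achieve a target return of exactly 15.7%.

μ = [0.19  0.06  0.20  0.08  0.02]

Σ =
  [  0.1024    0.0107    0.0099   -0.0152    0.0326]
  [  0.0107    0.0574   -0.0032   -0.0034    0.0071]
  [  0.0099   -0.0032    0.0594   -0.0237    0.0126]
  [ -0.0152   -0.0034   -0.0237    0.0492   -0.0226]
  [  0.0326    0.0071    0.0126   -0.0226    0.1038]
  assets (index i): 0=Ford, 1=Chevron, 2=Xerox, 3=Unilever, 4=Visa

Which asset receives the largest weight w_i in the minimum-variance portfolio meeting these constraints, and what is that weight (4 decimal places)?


u=Σ⁻¹μ = [1.9684  1.2462  4.9946  4.6813  -0.0978]
v=Σ⁻¹𝟙 = [7.5765  18.9819  31.9637  44.8100  11.8324]
a=μᵀu=1.820230  b=𝟙ᵀu=12.792630  c=𝟙ᵀv=115.164413  D=ac−b²=45.974295
λ₁=(c·0.157−b)/D = (115.164413·0.157−12.792630)/45.974295 = 0.115025
λ₂=(a−b·0.157)/D = (1.820230−12.792630·0.157)/45.974295 = -0.004094
w* = 0.115025·u + -0.004094·v:
  w_0 = 0.115025·1.9684 + -0.004094·7.5765 = 0.1954  (Ford)
  w_1 = 0.115025·1.2462 + -0.004094·18.9819 = 0.0656  (Chevron)
  w_2 = 0.115025·4.9946 + -0.004094·31.9637 = 0.4436  (Xerox)
  w_3 = 0.115025·4.6813 + -0.004094·44.8100 = 0.3550  (Unilever)
  w_4 = 0.115025·-0.0978 + -0.004094·11.8324 = -0.0597  (Visa)
Σw_i=1.0000  μᵀw=0.1570
σ²=wᵀΣw=λ₁·μ_p+λ₂ = 0.115025·0.157 + -0.004094 = 0.013965 ≈ 0.0140

Xerox (0.4436)


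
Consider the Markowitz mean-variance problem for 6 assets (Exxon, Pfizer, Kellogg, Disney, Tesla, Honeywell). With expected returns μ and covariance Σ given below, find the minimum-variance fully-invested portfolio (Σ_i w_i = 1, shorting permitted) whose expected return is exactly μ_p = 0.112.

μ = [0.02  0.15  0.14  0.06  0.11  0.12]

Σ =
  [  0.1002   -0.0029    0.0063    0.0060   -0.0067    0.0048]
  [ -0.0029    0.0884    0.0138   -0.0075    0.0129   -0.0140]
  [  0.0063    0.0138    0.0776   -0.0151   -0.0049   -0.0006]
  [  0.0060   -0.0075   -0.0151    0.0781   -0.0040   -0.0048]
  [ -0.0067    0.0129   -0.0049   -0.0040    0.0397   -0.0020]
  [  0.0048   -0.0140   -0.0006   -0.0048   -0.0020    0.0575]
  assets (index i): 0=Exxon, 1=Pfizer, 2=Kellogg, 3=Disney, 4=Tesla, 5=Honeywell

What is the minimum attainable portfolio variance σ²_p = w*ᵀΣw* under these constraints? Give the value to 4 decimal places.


g=Σ⁻¹μ = [0.0789  1.5331  2.0395  1.6155  2.8369  2.7084]
h=Σ⁻¹𝟙 = [8.9821  10.0198  16.0320  18.9736  28.4388  21.8214]
a=μᵀg=1.251070  b=𝟙ᵀg=10.812342  c=𝟙ᵀh=104.267717  D=ac−b²=13.539486
λ₁=(c·0.112−b)/D = (104.267717·0.112−10.812342)/13.539486 = 0.063935
λ₂=(a−b·0.112)/D = (1.251070−10.812342·0.112)/13.539486 = 0.002961
w* = 0.063935·g + 0.002961·h:
  w_0 = 0.063935·0.0789 + 0.002961·8.9821 = 0.0316  (Exxon)
  w_1 = 0.063935·1.5331 + 0.002961·10.0198 = 0.1277  (Pfizer)
  w_2 = 0.063935·2.0395 + 0.002961·16.0320 = 0.1779  (Kellogg)
  w_3 = 0.063935·1.6155 + 0.002961·18.9736 = 0.1595  (Disney)
  w_4 = 0.063935·2.8369 + 0.002961·28.4388 = 0.2656  (Tesla)
  w_5 = 0.063935·2.7084 + 0.002961·21.8214 = 0.2378  (Honeywell)
Σw_i=1.0000  μᵀw=0.1120
σ²=wᵀΣw=λ₁·μ_p+λ₂ = 0.063935·0.112 + 0.002961 = 0.010121 ≈ 0.0101

0.0101


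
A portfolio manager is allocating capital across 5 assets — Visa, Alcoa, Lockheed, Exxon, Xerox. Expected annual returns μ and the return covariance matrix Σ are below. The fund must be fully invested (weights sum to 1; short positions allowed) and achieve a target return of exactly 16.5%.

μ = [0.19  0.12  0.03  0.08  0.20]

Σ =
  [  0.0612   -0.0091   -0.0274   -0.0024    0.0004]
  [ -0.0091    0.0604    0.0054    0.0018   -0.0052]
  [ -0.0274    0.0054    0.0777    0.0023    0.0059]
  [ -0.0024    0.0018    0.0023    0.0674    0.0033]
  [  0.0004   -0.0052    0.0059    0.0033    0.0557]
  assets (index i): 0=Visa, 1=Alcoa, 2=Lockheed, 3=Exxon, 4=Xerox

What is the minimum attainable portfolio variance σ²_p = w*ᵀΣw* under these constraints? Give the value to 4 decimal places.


0.0143

g=Σ⁻¹μ = [4.1366  2.7699  1.3471  1.0373  3.6154]
h=Σ⁻¹𝟙 = [28.6777  20.1228  19.9072  13.8237  16.6983]
a=μᵀg=1.964816  b=𝟙ᵀg=12.906263  c=𝟙ᵀh=99.229631  D=ac−b²=28.396379
λ₁=(c·0.165−b)/D = (99.229631·0.165−12.906263)/28.396379 = 0.122080
λ₂=(a−b·0.165)/D = (1.964816−12.906263·0.165)/28.396379 = -0.005801
w* = 0.122080·g + -0.005801·h:
  w_0 = 0.122080·4.1366 + -0.005801·28.6777 = 0.3386  (Visa)
  w_1 = 0.122080·2.7699 + -0.005801·20.1228 = 0.2214  (Alcoa)
  w_2 = 0.122080·1.3471 + -0.005801·19.9072 = 0.0490  (Lockheed)
  w_3 = 0.122080·1.0373 + -0.005801·13.8237 = 0.0464  (Exxon)
  w_4 = 0.122080·3.6154 + -0.005801·16.6983 = 0.3445  (Xerox)
Σw_i=1.0000  μᵀw=0.1650
σ²=wᵀΣw=λ₁·μ_p+λ₂ = 0.122080·0.165 + -0.005801 = 0.014343 ≈ 0.0143


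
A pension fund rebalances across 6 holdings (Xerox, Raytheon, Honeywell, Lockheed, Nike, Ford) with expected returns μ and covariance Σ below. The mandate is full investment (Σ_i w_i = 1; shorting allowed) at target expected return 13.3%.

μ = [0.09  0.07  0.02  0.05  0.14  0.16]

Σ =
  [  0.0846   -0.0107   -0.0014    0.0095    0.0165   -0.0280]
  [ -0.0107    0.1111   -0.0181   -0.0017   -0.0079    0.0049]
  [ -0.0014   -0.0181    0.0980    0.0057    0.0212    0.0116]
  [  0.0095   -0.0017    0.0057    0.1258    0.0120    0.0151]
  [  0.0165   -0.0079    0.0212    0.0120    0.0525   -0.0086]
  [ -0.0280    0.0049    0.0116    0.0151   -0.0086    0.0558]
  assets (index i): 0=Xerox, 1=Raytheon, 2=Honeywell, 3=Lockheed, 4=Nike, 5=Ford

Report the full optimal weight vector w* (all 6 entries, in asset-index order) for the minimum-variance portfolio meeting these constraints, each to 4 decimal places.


g=Σ⁻¹μ = [2.1144  0.7109  -0.8917  -0.6034  3.3829  4.7360]
h=Σ⁻¹𝟙 = [19.0550  11.7655  5.7099  1.5298  16.6651  27.4171]
a=μᵀg=1.423420  b=𝟙ᵀg=9.449081  c=𝟙ᵀh=82.142540  D=ac−b²=27.638224
λ₁=(c·0.133−b)/D = (82.142540·0.133−9.449081)/27.638224 = 0.053400
λ₂=(a−b·0.133)/D = (1.423420−9.449081·0.133)/27.638224 = 0.006031
w* = 0.053400·g + 0.006031·h:
  w_0 = 0.053400·2.1144 + 0.006031·19.0550 = 0.2278  (Xerox)
  w_1 = 0.053400·0.7109 + 0.006031·11.7655 = 0.1089  (Raytheon)
  w_2 = 0.053400·-0.8917 + 0.006031·5.7099 = -0.0132  (Honeywell)
  w_3 = 0.053400·-0.6034 + 0.006031·1.5298 = -0.0230  (Lockheed)
  w_4 = 0.053400·3.3829 + 0.006031·16.6651 = 0.2812  (Nike)
  w_5 = 0.053400·4.7360 + 0.006031·27.4171 = 0.4183  (Ford)
Σw_i=1.0000  μᵀw=0.1330
σ²=wᵀΣw=λ₁·μ_p+λ₂ = 0.053400·0.133 + 0.006031 = 0.013133 ≈ 0.0131

0.2278  0.1089  -0.0132  -0.0230  0.2812  0.4183


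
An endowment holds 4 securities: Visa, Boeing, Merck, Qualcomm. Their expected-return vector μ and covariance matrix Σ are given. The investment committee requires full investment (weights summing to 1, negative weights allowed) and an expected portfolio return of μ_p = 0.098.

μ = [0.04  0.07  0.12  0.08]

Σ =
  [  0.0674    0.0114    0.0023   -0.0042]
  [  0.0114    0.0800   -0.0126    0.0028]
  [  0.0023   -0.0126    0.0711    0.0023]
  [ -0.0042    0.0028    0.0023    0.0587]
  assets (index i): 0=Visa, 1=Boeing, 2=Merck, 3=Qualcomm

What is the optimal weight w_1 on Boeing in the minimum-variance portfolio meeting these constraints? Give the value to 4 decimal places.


0.2424

x=Σ⁻¹μ = [0.4321  1.0555  1.8197  1.2721]
y=Σ⁻¹𝟙 = [13.2585  12.4320  15.2957  16.7921]
a=μᵀx=0.411302  b=𝟙ᵀx=4.579437  c=𝟙ᵀy=57.778334  D=ac−b²=2.793127
λ₁=(c·0.098−b)/D = (57.778334·0.098−4.579437)/2.793127 = 0.387680
λ₂=(a−b·0.098)/D = (0.411302−4.579437·0.098)/2.793127 = -0.013420
w* = 0.387680·x + -0.013420·y:
  w_0 = 0.387680·0.4321 + -0.013420·13.2585 = -0.0104  (Visa)
  w_1 = 0.387680·1.0555 + -0.013420·12.4320 = 0.2424  (Boeing)
  w_2 = 0.387680·1.8197 + -0.013420·15.2957 = 0.5002  (Merck)
  w_3 = 0.387680·1.2721 + -0.013420·16.7921 = 0.2678  (Qualcomm)
Σw_i=1.0000  μᵀw=0.0980
σ²=wᵀΣw=λ₁·μ_p+λ₂ = 0.387680·0.098 + -0.013420 = 0.024573 ≈ 0.0246


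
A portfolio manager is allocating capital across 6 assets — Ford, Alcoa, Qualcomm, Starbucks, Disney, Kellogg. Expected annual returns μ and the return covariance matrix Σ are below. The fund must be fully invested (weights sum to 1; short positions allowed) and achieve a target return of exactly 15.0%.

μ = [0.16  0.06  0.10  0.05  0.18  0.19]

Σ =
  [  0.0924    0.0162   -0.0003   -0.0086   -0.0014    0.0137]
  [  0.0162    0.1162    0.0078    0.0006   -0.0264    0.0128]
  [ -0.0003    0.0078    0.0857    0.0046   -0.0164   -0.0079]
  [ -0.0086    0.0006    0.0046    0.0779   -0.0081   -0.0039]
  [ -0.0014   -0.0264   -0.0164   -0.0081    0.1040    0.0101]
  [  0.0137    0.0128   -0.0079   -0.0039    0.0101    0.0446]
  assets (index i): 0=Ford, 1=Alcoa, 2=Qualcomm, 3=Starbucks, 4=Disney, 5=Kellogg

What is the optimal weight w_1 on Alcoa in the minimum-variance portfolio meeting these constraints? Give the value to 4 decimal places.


x=Σ⁻¹μ = [1.2610  0.2015  1.7915  1.0513  1.7925  3.8183]
y=Σ⁻¹𝟙 = [8.4353  7.3398  14.4668  15.1667  13.2471  18.6128]
a=μᵀx=1.493670  b=𝟙ᵀx=9.915950  c=𝟙ᵀy=77.268438  D=ac−b²=17.087505
λ₁=(c·0.150−b)/D = (77.268438·0.150−9.915950)/17.087505 = 0.097985
λ₂=(a−b·0.150)/D = (1.493670−9.915950·0.150)/17.087505 = 0.000367
w* = 0.097985·x + 0.000367·y:
  w_0 = 0.097985·1.2610 + 0.000367·8.4353 = 0.1267  (Ford)
  w_1 = 0.097985·0.2015 + 0.000367·7.3398 = 0.0224  (Alcoa)
  w_2 = 0.097985·1.7915 + 0.000367·14.4668 = 0.1809  (Qualcomm)
  w_3 = 0.097985·1.0513 + 0.000367·15.1667 = 0.1086  (Starbucks)
  w_4 = 0.097985·1.7925 + 0.000367·13.2471 = 0.1805  (Disney)
  w_5 = 0.097985·3.8183 + 0.000367·18.6128 = 0.3810  (Kellogg)
Σw_i=1.0000  μᵀw=0.1500
σ²=wᵀΣw=λ₁·μ_p+λ₂ = 0.097985·0.150 + 0.000367 = 0.015065 ≈ 0.0151

0.0224
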